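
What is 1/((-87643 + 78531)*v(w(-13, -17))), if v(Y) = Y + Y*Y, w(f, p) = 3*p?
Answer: -1/23235600 ≈ -4.3037e-8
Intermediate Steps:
v(Y) = Y + Y²
1/((-87643 + 78531)*v(w(-13, -17))) = 1/((-87643 + 78531)*(((3*(-17))*(1 + 3*(-17))))) = 1/((-9112)*((-51*(1 - 51)))) = -1/(9112*((-51*(-50)))) = -1/9112/2550 = -1/9112*1/2550 = -1/23235600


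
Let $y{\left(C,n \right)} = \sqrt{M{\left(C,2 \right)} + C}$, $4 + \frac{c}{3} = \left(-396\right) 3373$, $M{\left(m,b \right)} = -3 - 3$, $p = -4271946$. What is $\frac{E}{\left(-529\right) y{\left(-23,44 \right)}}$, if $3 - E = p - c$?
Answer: $\frac{264813 i \sqrt{29}}{15341} \approx 92.958 i$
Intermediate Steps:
$M{\left(m,b \right)} = -6$ ($M{\left(m,b \right)} = -3 - 3 = -6$)
$c = -4007136$ ($c = -12 + 3 \left(\left(-396\right) 3373\right) = -12 + 3 \left(-1335708\right) = -12 - 4007124 = -4007136$)
$y{\left(C,n \right)} = \sqrt{-6 + C}$
$E = 264813$ ($E = 3 - \left(-4271946 - -4007136\right) = 3 - \left(-4271946 + 4007136\right) = 3 - -264810 = 3 + 264810 = 264813$)
$\frac{E}{\left(-529\right) y{\left(-23,44 \right)}} = \frac{264813}{\left(-529\right) \sqrt{-6 - 23}} = \frac{264813}{\left(-529\right) \sqrt{-29}} = \frac{264813}{\left(-529\right) i \sqrt{29}} = 264813 \frac{i \sqrt{29}}{15341} = \frac{264813 i \sqrt{29}}{15341}$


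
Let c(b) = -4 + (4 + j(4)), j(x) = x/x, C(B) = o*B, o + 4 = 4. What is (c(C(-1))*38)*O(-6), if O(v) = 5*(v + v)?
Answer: -2280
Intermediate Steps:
o = 0 (o = -4 + 4 = 0)
C(B) = 0 (C(B) = 0*B = 0)
j(x) = 1
O(v) = 10*v (O(v) = 5*(2*v) = 10*v)
c(b) = 1 (c(b) = -4 + (4 + 1) = -4 + 5 = 1)
(c(C(-1))*38)*O(-6) = (1*38)*(10*(-6)) = 38*(-60) = -2280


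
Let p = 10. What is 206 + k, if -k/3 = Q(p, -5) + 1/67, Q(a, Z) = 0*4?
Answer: 13799/67 ≈ 205.96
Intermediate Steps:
Q(a, Z) = 0
k = -3/67 (k = -3*(0 + 1/67) = -3*1/67 = -3/67 ≈ -0.044776)
206 + k = 206 - 3/67 = 13799/67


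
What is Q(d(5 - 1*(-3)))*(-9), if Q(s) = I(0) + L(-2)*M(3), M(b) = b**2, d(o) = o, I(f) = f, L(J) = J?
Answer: 162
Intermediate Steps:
Q(s) = -18 (Q(s) = 0 - 2*3**2 = 0 - 2*9 = 0 - 18 = -18)
Q(d(5 - 1*(-3)))*(-9) = -18*(-9) = 162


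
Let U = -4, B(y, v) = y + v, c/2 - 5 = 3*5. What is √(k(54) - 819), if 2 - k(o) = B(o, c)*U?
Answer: 21*I ≈ 21.0*I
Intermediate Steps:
c = 40 (c = 10 + 2*(3*5) = 10 + 2*15 = 10 + 30 = 40)
B(y, v) = v + y
k(o) = 162 + 4*o (k(o) = 2 - (40 + o)*(-4) = 2 - (-160 - 4*o) = 2 + (160 + 4*o) = 162 + 4*o)
√(k(54) - 819) = √((162 + 4*54) - 819) = √((162 + 216) - 819) = √(378 - 819) = √(-441) = 21*I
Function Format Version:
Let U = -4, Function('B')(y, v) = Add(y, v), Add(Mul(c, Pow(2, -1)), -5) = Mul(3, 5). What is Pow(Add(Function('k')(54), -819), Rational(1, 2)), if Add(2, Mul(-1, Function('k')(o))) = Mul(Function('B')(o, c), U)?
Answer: Mul(21, I) ≈ Mul(21.000, I)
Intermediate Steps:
c = 40 (c = Add(10, Mul(2, Mul(3, 5))) = Add(10, Mul(2, 15)) = Add(10, 30) = 40)
Function('B')(y, v) = Add(v, y)
Function('k')(o) = Add(162, Mul(4, o)) (Function('k')(o) = Add(2, Mul(-1, Mul(Add(40, o), -4))) = Add(2, Mul(-1, Add(-160, Mul(-4, o)))) = Add(2, Add(160, Mul(4, o))) = Add(162, Mul(4, o)))
Pow(Add(Function('k')(54), -819), Rational(1, 2)) = Pow(Add(Add(162, Mul(4, 54)), -819), Rational(1, 2)) = Pow(Add(Add(162, 216), -819), Rational(1, 2)) = Pow(Add(378, -819), Rational(1, 2)) = Pow(-441, Rational(1, 2)) = Mul(21, I)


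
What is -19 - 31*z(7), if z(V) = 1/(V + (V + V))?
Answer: -430/21 ≈ -20.476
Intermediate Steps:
z(V) = 1/(3*V) (z(V) = 1/(V + 2*V) = 1/(3*V))
-19 - 31*z(7) = -19 - 31/(3*7) = -19 - 31*1/21 = -19 - 31/21 = -430/21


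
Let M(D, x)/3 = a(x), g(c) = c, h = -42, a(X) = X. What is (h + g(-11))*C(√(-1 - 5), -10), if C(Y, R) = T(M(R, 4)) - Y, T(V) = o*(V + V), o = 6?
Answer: -7632 + 53*I*√6 ≈ -7632.0 + 129.82*I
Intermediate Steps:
M(D, x) = 3*x
T(V) = 12*V (T(V) = 6*(V + V) = 6*(2*V) = 12*V)
C(Y, R) = 144 - Y (C(Y, R) = 12*(3*4) - Y = 12*12 - Y = 144 - Y)
(h + g(-11))*C(√(-1 - 5), -10) = (-42 - 11)*(144 - √(-1 - 5)) = -53*(144 - √(-6)) = -53*(144 - I*√6) = -7632 + 53*I*√6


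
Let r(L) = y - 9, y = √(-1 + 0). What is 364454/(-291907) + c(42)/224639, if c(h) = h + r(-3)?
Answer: -81860949175/65573696573 + I/224639 ≈ -1.2484 + 4.4516e-6*I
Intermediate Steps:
y = I (y = √(-1) = I ≈ 1.0*I)
r(L) = -9 + I (r(L) = I - 9 = -9 + I)
c(h) = -9 + I + h (c(h) = h + (-9 + I) = -9 + I + h)
364454/(-291907) + c(42)/224639 = 364454/(-291907) + (-9 + I + 42)/224639 = 364454*(-1/291907) + (33 + I)*(1/224639) = -364454/291907 + (33/224639 + I/224639) = -81860949175/65573696573 + I/224639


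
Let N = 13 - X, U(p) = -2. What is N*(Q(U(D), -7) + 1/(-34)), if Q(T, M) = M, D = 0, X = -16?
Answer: -6931/34 ≈ -203.85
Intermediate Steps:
N = 29 (N = 13 - 1*(-16) = 13 + 16 = 29)
N*(Q(U(D), -7) + 1/(-34)) = 29*(-7 + 1/(-34)) = 29*(-7 - 1/34) = 29*(-239/34) = -6931/34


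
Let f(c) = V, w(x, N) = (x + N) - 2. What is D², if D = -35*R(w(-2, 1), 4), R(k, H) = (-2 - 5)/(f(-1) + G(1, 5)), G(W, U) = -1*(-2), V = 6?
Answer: 60025/64 ≈ 937.89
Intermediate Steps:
G(W, U) = 2
w(x, N) = -2 + N + x (w(x, N) = (N + x) - 2 = -2 + N + x)
f(c) = 6
R(k, H) = -7/8 (R(k, H) = (-2 - 5)/(6 + 2) = -7/8)
D = 245/8 (D = -35*(-7/8) = 245/8 ≈ 30.625)
D² = (245/8)² = 60025/64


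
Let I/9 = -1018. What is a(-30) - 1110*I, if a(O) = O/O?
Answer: 10169821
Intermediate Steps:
I = -9162 (I = 9*(-1018) = -9162)
a(O) = 1
a(-30) - 1110*I = 1 - 1110*(-9162) = 1 + 10169820 = 10169821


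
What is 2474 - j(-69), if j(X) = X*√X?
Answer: 2474 + 69*I*√69 ≈ 2474.0 + 573.16*I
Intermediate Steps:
j(X) = X^(3/2)
2474 - j(-69) = 2474 - (-69)^(3/2) = 2474 - (-69)*I*√69 = 2474 + 69*I*√69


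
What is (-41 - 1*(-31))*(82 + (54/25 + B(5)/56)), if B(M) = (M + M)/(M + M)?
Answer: -117849/140 ≈ -841.78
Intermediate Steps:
B(M) = 1 (B(M) = (2*M)/((2*M)) = (2*M)*(1/(2*M)) = 1)
(-41 - 1*(-31))*(82 + (54/25 + B(5)/56)) = (-41 - 1*(-31))*(82 + (54/25 + 1/56)) = (-41 + 31)*(82 + (54*(1/25) + 1*(1/56))) = -10*(82 + (54/25 + 1/56)) = -10*(82 + 3049/1400) = -10*117849/1400 = -117849/140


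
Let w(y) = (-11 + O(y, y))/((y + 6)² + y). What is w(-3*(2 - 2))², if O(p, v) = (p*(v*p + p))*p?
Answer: 121/1296 ≈ 0.093364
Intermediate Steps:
O(p, v) = p²*(p + p*v) (O(p, v) = (p*(p*v + p))*p = (p*(p + p*v))*p = p²*(p + p*v))
w(y) = (-11 + y³*(1 + y))/(y + (6 + y)²) (w(y) = (-11 + y³*(1 + y))/((y + 6)² + y) = (-11 + y³*(1 + y))/((6 + y)² + y) = (-11 + y³*(1 + y))/(y + (6 + y)²))
w(-3*(2 - 2))² = ((-11 + (-3*(2 - 2))³*(1 - 3*(2 - 2)))/(-3*(2 - 2) + (6 - 3*(2 - 2))²))² = ((-11 + (-3*0)³*(1 - 3*0))/(-3*0 + (6 - 3*0)²))² = ((-11 + 0³*(1 + 0))/(0 + (6 + 0)²))² = ((-11 + 0*1)/(0 + 6²))² = ((-11 + 0)/(0 + 36))² = (-11/36)² = 121/1296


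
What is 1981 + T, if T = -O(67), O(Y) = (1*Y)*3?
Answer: 1780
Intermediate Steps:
O(Y) = 3*Y (O(Y) = Y*3 = 3*Y)
T = -201 (T = -3*67 = -1*201 = -201)
1981 + T = 1981 - 201 = 1780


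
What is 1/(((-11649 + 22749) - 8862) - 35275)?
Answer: -1/33037 ≈ -3.0269e-5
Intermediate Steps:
1/(((-11649 + 22749) - 8862) - 35275) = 1/((11100 - 8862) - 35275) = 1/(2238 - 35275) = 1/(-33037) = -1/33037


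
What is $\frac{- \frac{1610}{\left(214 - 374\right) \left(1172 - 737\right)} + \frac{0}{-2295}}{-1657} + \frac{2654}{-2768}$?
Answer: $- \frac{1913017783}{1995160560} \approx -0.95883$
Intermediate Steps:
$\frac{- \frac{1610}{\left(214 - 374\right) \left(1172 - 737\right)} + \frac{0}{-2295}}{-1657} + \frac{2654}{-2768} = \left(- \frac{1610}{\left(-160\right) 435} + 0 \left(- \frac{1}{2295}\right)\right) \left(- \frac{1}{1657}\right) + 2654 \left(- \frac{1}{2768}\right) = \left(- \frac{1610}{-69600} + 0\right) \left(- \frac{1}{1657}\right) - \frac{1327}{1384} = \left(\left(-1610\right) \left(- \frac{1}{69600}\right) + 0\right) \left(- \frac{1}{1657}\right) - \frac{1327}{1384} = \left(\frac{161}{6960} + 0\right) \left(- \frac{1}{1657}\right) - \frac{1327}{1384} = \frac{161}{6960} \left(- \frac{1}{1657}\right) - \frac{1327}{1384} = - \frac{161}{11532720} - \frac{1327}{1384} = - \frac{1913017783}{1995160560}$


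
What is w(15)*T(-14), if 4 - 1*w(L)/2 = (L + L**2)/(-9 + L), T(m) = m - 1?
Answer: 1080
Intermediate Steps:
T(m) = -1 + m
w(L) = 8 - 2*(L + L**2)/(-9 + L)
w(15)*T(-14) = (2*(-36 - 1*15**2 + 3*15)/(-9 + 15))*(-1 - 14) = (2*(-36 - 1*225 + 45)/6)*(-15) = (2*(1/6)*(-36 - 225 + 45))*(-15) = (2*(1/6)*(-216))*(-15) = -72*(-15) = 1080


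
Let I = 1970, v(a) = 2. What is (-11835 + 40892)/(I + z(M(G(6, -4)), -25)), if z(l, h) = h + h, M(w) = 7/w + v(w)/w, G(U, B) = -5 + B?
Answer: 29057/1920 ≈ 15.134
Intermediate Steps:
M(w) = 9/w (M(w) = 7/w + 2/w = 9/w)
z(l, h) = 2*h
(-11835 + 40892)/(I + z(M(G(6, -4)), -25)) = (-11835 + 40892)/(1970 + 2*(-25)) = 29057/(1970 - 50) = 29057/1920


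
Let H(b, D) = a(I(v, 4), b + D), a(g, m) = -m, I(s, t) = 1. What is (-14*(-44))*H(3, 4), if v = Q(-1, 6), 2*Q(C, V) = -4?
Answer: -4312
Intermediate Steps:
Q(C, V) = -2 (Q(C, V) = (½)*(-4) = -2)
v = -2
H(b, D) = -D - b (H(b, D) = -(b + D) = -(D + b) = -D - b)
(-14*(-44))*H(3, 4) = (-14*(-44))*(-1*4 - 1*3) = 616*(-4 - 3) = 616*(-7) = -4312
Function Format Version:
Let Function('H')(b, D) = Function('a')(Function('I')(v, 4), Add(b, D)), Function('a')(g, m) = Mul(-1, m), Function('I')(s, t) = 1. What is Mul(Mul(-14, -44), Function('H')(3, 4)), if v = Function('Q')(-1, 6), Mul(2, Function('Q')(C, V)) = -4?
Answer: -4312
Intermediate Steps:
Function('Q')(C, V) = -2 (Function('Q')(C, V) = Mul(Rational(1, 2), -4) = -2)
v = -2
Function('H')(b, D) = Add(Mul(-1, D), Mul(-1, b)) (Function('H')(b, D) = Mul(-1, Add(b, D)) = Mul(-1, Add(D, b)) = Add(Mul(-1, D), Mul(-1, b)))
Mul(Mul(-14, -44), Function('H')(3, 4)) = Mul(Mul(-14, -44), Add(Mul(-1, 4), Mul(-1, 3))) = Mul(616, Add(-4, -3)) = Mul(616, -7) = -4312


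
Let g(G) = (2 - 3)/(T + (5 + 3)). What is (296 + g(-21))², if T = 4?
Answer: 12609601/144 ≈ 87567.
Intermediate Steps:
g(G) = -1/12 (g(G) = (2 - 3)/(4 + (5 + 3)) = -1/(4 + 8) = -1/12)
(296 + g(-21))² = (296 - 1/12)² = (3551/12)² = 12609601/144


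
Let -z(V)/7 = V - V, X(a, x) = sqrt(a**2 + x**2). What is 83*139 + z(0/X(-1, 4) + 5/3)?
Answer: 11537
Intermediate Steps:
z(V) = 0 (z(V) = -7*(V - V) = -7*0 = 0)
83*139 + z(0/X(-1, 4) + 5/3) = 83*139 + 0 = 11537 + 0 = 11537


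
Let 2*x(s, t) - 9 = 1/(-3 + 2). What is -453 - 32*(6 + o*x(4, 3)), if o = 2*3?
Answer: -1413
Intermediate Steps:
x(s, t) = 4 (x(s, t) = 9/2 + 1/(2*(-3 + 2)) = 9/2 + (½)/(-1) = 9/2 + (½)*(-1) = 9/2 - ½ = 4)
o = 6
-453 - 32*(6 + o*x(4, 3)) = -453 - 32*(6 + 6*4) = -453 - 32*(6 + 24) = -453 - 32*30 = -453 - 960 = -1413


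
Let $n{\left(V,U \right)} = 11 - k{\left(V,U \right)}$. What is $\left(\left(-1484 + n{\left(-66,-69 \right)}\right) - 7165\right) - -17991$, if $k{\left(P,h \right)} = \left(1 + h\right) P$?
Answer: $4865$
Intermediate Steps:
$k{\left(P,h \right)} = P \left(1 + h\right)$
$n{\left(V,U \right)} = 11 - V \left(1 + U\right)$
$\left(\left(-1484 + n{\left(-66,-69 \right)}\right) - 7165\right) - -17991 = \left(\left(-1484 + \left(11 - - 66 \left(1 - 69\right)\right)\right) - 7165\right) - -17991 = \left(\left(-1484 + \left(11 - \left(-66\right) \left(-68\right)\right)\right) - 7165\right) + 17991 = \left(\left(-1484 + \left(11 - 4488\right)\right) - 7165\right) + 17991 = \left(\left(-1484 - 4477\right) - 7165\right) + 17991 = \left(-5961 - 7165\right) + 17991 = -13126 + 17991 = 4865$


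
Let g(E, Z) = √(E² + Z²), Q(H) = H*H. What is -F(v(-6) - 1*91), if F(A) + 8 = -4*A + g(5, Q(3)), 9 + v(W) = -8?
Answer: -424 - √106 ≈ -434.30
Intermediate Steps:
Q(H) = H²
v(W) = -17 (v(W) = -9 - 8 = -17)
F(A) = -8 + √106 - 4*A (F(A) = -8 + (-4*A + √(5² + (3²)²)) = -8 + (-4*A + √(25 + 9²)) = -8 + (-4*A + √(25 + 81)) = -8 + (-4*A + √106) = -8 + (√106 - 4*A) = -8 + √106 - 4*A)
-F(v(-6) - 1*91) = -(-8 + √106 - 4*(-17 - 1*91)) = -(-8 + √106 - 4*(-17 - 91)) = -(-8 + √106 - 4*(-108)) = -(-8 + √106 + 432) = -(424 + √106) = -424 - √106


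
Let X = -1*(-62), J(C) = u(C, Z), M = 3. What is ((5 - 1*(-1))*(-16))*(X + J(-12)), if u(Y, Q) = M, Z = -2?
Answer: -6240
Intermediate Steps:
u(Y, Q) = 3
J(C) = 3
X = 62
((5 - 1*(-1))*(-16))*(X + J(-12)) = ((5 - 1*(-1))*(-16))*(62 + 3) = ((5 + 1)*(-16))*65 = (6*(-16))*65 = -96*65 = -6240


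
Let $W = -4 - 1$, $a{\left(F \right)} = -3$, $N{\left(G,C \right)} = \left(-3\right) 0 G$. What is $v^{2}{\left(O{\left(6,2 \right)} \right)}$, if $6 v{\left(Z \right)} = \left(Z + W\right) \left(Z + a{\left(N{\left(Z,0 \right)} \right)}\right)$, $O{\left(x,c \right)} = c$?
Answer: $\frac{1}{4} \approx 0.25$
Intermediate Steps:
$N{\left(G,C \right)} = 0$ ($N{\left(G,C \right)} = 0 G = 0$)
$W = -5$
$v{\left(Z \right)} = \frac{\left(-5 + Z\right) \left(-3 + Z\right)}{6}$ ($v{\left(Z \right)} = \frac{\left(Z - 5\right) \left(Z - 3\right)}{6} = \frac{\left(-5 + Z\right) \left(-3 + Z\right)}{6}$)
$v^{2}{\left(O{\left(6,2 \right)} \right)} = \left(\frac{5}{2} - \frac{8}{3} + \frac{2^{2}}{6}\right)^{2} = \left(\frac{5}{2} - \frac{8}{3} + \frac{1}{6} \cdot 4\right)^{2} = \left(\frac{5}{2} - \frac{8}{3} + \frac{2}{3}\right)^{2} = \left(\frac{1}{2}\right)^{2} = \frac{1}{4}$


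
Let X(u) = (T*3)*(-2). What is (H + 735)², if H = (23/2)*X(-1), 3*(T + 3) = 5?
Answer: 683929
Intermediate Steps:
T = -4/3 (T = -3 + (⅓)*5 = -3 + 5/3 = -4/3 ≈ -1.3333)
X(u) = 8 (X(u) = -4/3*3*(-2) = -4*(-2) = 8)
H = 92 (H = (23/2)*8 = 92)
(H + 735)² = (92 + 735)² = 827² = 683929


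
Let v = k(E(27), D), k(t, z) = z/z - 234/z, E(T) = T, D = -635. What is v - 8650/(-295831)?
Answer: 262569889/187852685 ≈ 1.3977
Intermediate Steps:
k(t, z) = 1 - 234/z
v = 869/635 (v = (-234 - 635)/(-635) = -1/635*(-869) = 869/635 ≈ 1.3685)
v - 8650/(-295831) = 869/635 - 8650/(-295831) = 869/635 - 8650*(-1)/295831 = 869/635 - 1*(-8650/295831) = 869/635 + 8650/295831 = 262569889/187852685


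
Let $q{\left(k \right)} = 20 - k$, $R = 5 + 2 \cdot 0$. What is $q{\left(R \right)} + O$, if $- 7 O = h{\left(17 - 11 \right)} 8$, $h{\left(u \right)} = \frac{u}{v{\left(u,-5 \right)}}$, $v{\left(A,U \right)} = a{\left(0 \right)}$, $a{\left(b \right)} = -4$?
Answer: $\frac{117}{7} \approx 16.714$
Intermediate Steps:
$v{\left(A,U \right)} = -4$
$R = 5$ ($R = 5 + 0 = 5$)
$h{\left(u \right)} = - \frac{u}{4}$ ($h{\left(u \right)} = \frac{u}{-4} = u \left(- \frac{1}{4}\right) = - \frac{u}{4}$)
$O = \frac{12}{7}$ ($O = - \frac{- \frac{17 - 11}{4} \cdot 8}{7} = - \frac{\left(- \frac{1}{4}\right) 6 \cdot 8}{7} = - \frac{\left(- \frac{3}{2}\right) 8}{7} = \left(- \frac{1}{7}\right) \left(-12\right) = \frac{12}{7} \approx 1.7143$)
$q{\left(R \right)} + O = \left(20 - 5\right) + \frac{12}{7} = 15 + \frac{12}{7} = \frac{117}{7}$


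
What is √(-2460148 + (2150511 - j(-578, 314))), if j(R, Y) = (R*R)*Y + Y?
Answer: I*√105212327 ≈ 10257.0*I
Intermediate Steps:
j(R, Y) = Y + Y*R² (j(R, Y) = R²*Y + Y = Y*R² + Y = Y + Y*R²)
√(-2460148 + (2150511 - j(-578, 314))) = √(-2460148 + (2150511 - 314*(1 + (-578)²))) = √(-2460148 + (2150511 - 314*(1 + 334084))) = √(-2460148 + (2150511 - 314*334085)) = √(-2460148 + (2150511 - 1*104902690)) = √(-2460148 + (2150511 - 104902690)) = √(-2460148 - 102752179) = √(-105212327) = I*√105212327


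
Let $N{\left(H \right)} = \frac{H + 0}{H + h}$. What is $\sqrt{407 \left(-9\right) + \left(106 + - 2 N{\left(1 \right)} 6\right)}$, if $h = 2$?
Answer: $i \sqrt{3561} \approx 59.674 i$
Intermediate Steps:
$N{\left(H \right)} = \frac{H}{2 + H}$ ($N{\left(H \right)} = \frac{H + 0}{H + 2} = \frac{H}{2 + H}$)
$\sqrt{407 \left(-9\right) + \left(106 + - 2 N{\left(1 \right)} 6\right)} = \sqrt{407 \left(-9\right) + \left(106 + - 2 \cdot 1 \frac{1}{2 + 1} \cdot 6\right)} = \sqrt{-3663 + \left(106 + - 2 \cdot 1 \cdot \frac{1}{3} \cdot 6\right)} = \sqrt{-3663 + \left(106 + \left(-2\right) \frac{1}{3} \cdot 6\right)} = \sqrt{-3663 + \left(106 - 4\right)} = \sqrt{-3663 + 102} = \sqrt{-3561} = i \sqrt{3561}$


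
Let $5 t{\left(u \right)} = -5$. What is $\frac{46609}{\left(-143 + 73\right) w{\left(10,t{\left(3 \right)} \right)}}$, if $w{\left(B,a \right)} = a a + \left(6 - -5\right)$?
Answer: $- \frac{46609}{840} \approx -55.487$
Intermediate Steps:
$t{\left(u \right)} = -1$ ($t{\left(u \right)} = \frac{1}{5} \left(-5\right) = -1$)
$w{\left(B,a \right)} = 11 + a^{2}$ ($w{\left(B,a \right)} = a^{2} + \left(6 + 5\right) = a^{2} + 11 = 11 + a^{2}$)
$\frac{46609}{\left(-143 + 73\right) w{\left(10,t{\left(3 \right)} \right)}} = \frac{46609}{\left(-143 + 73\right) \left(11 + \left(-1\right)^{2}\right)} = \frac{46609}{\left(-70\right) \left(11 + 1\right)} = \frac{46609}{\left(-70\right) 12} = \frac{46609}{-840} = 46609 \left(- \frac{1}{840}\right) = - \frac{46609}{840}$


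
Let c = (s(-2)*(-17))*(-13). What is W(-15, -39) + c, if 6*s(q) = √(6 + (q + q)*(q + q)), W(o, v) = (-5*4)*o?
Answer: 300 + 221*√22/6 ≈ 472.76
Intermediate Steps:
W(o, v) = -20*o
s(q) = √(6 + 4*q²)/6 (s(q) = √(6 + (q + q)*(q + q))/6 = √(6 + (2*q)*(2*q))/6 = √(6 + 4*q²)/6)
c = 221*√22/6 (c = ((√(6 + 4*(-2)²)/6)*(-17))*(-13) = ((√(6 + 4*4)/6)*(-17))*(-13) = ((√(6 + 16)/6)*(-17))*(-13) = ((√22/6)*(-17))*(-13) = -17*√22/6*(-13) = 221*√22/6 ≈ 172.76)
W(-15, -39) + c = -20*(-15) + 221*√22/6 = 300 + 221*√22/6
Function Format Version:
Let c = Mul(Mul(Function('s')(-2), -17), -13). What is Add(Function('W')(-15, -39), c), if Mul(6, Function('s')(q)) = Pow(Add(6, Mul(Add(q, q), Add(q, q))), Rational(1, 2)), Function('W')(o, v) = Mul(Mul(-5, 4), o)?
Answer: Add(300, Mul(Rational(221, 6), Pow(22, Rational(1, 2)))) ≈ 472.76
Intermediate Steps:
Function('W')(o, v) = Mul(-20, o)
Function('s')(q) = Mul(Rational(1, 6), Pow(Add(6, Mul(4, Pow(q, 2))), Rational(1, 2))) (Function('s')(q) = Mul(Rational(1, 6), Pow(Add(6, Mul(Add(q, q), Add(q, q))), Rational(1, 2))) = Mul(Rational(1, 6), Pow(Add(6, Mul(Mul(2, q), Mul(2, q))), Rational(1, 2))) = Mul(Rational(1, 6), Pow(Add(6, Mul(4, Pow(q, 2))), Rational(1, 2))))
c = Mul(Rational(221, 6), Pow(22, Rational(1, 2))) (c = Mul(Mul(Mul(Rational(1, 6), Pow(Add(6, Mul(4, Pow(-2, 2))), Rational(1, 2))), -17), -13) = Mul(Mul(Mul(Rational(1, 6), Pow(Add(6, Mul(4, 4)), Rational(1, 2))), -17), -13) = Mul(Mul(Mul(Rational(1, 6), Pow(Add(6, 16), Rational(1, 2))), -17), -13) = Mul(Mul(Mul(Rational(1, 6), Pow(22, Rational(1, 2))), -17), -13) = Mul(Mul(Rational(-17, 6), Pow(22, Rational(1, 2))), -13) = Mul(Rational(221, 6), Pow(22, Rational(1, 2))) ≈ 172.76)
Add(Function('W')(-15, -39), c) = Add(Mul(-20, -15), Mul(Rational(221, 6), Pow(22, Rational(1, 2)))) = Add(300, Mul(Rational(221, 6), Pow(22, Rational(1, 2))))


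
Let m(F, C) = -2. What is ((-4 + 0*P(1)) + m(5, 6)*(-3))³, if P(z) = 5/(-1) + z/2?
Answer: 8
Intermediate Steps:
P(z) = -5 + z/2 (P(z) = 5*(-1) + z*(½) = -5 + z/2)
((-4 + 0*P(1)) + m(5, 6)*(-3))³ = ((-4 + 0*(-5 + (½)*1)) - 2*(-3))³ = ((-4 + 0*(-5 + ½)) + 6)³ = ((-4 + 0*(-9/2)) + 6)³ = ((-4 + 0) + 6)³ = (-4 + 6)³ = 2³ = 8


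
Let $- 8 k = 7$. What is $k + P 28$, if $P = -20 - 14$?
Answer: $- \frac{7623}{8} \approx -952.88$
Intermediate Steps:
$k = - \frac{7}{8}$ ($k = \left(- \frac{1}{8}\right) 7 = - \frac{7}{8} \approx -0.875$)
$P = -34$
$k + P 28 = - \frac{7}{8} - 952 = - \frac{7623}{8}$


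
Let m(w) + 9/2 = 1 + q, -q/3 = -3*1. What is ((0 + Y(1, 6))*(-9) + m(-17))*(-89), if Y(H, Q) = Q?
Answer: 8633/2 ≈ 4316.5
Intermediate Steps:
q = 9 (q = -(-9) = -3*(-3) = 9)
m(w) = 11/2 (m(w) = -9/2 + (1 + 9) = -9/2 + 10 = 11/2)
((0 + Y(1, 6))*(-9) + m(-17))*(-89) = ((0 + 6)*(-9) + 11/2)*(-89) = (6*(-9) + 11/2)*(-89) = (-54 + 11/2)*(-89) = -97/2*(-89) = 8633/2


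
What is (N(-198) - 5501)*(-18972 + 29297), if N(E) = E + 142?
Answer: -57376025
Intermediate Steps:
N(E) = 142 + E
(N(-198) - 5501)*(-18972 + 29297) = ((142 - 198) - 5501)*(-18972 + 29297) = (-56 - 5501)*10325 = -5557*10325 = -57376025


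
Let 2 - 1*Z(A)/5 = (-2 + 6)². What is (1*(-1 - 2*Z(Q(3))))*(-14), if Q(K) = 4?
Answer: -1946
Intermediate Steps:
Z(A) = -70 (Z(A) = 10 - 5*(-2 + 6)² = 10 - 5*4² = 10 - 5*16 = 10 - 80 = -70)
(1*(-1 - 2*Z(Q(3))))*(-14) = (1*(-1 - 2*(-70)))*(-14) = (1*(-1 + 140))*(-14) = (1*139)*(-14) = 139*(-14) = -1946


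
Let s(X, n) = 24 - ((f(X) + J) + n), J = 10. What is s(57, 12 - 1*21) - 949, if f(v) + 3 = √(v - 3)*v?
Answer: -923 - 171*√6 ≈ -1341.9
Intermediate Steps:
f(v) = -3 + v*√(-3 + v) (f(v) = -3 + √(v - 3)*v = -3 + √(-3 + v)*v = -3 + v*√(-3 + v))
s(X, n) = 17 - n - X*√(-3 + X) (s(X, n) = 24 - (((-3 + X*√(-3 + X)) + 10) + n) = 24 - ((7 + X*√(-3 + X)) + n) = 24 - (7 + n + X*√(-3 + X)) = 24 + (-7 - n - X*√(-3 + X)) = 17 - n - X*√(-3 + X))
s(57, 12 - 1*21) - 949 = (17 - (12 - 1*21) - 1*57*√(-3 + 57)) - 949 = (17 - (12 - 21) - 1*57*√54) - 949 = (17 - 1*(-9) - 1*57*3*√6) - 949 = (17 + 9 - 171*√6) - 949 = (26 - 171*√6) - 949 = -923 - 171*√6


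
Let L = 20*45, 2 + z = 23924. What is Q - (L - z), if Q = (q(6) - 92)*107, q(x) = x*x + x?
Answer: 17672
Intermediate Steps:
z = 23922 (z = -2 + 23924 = 23922)
L = 900
q(x) = x + x² (q(x) = x² + x = x + x²)
Q = -5350 (Q = (6*(1 + 6) - 92)*107 = (6*7 - 92)*107 = (42 - 92)*107 = -50*107 = -5350)
Q - (L - z) = -5350 - (900 - 1*23922) = -5350 - (900 - 23922) = -5350 - 1*(-23022) = -5350 + 23022 = 17672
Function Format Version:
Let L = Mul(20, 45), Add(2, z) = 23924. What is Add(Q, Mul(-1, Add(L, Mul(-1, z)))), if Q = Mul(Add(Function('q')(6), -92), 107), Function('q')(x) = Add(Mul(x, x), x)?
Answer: 17672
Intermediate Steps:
z = 23922 (z = Add(-2, 23924) = 23922)
L = 900
Function('q')(x) = Add(x, Pow(x, 2)) (Function('q')(x) = Add(Pow(x, 2), x) = Add(x, Pow(x, 2)))
Q = -5350 (Q = Mul(Add(Mul(6, Add(1, 6)), -92), 107) = Mul(Add(Mul(6, 7), -92), 107) = Mul(Add(42, -92), 107) = Mul(-50, 107) = -5350)
Add(Q, Mul(-1, Add(L, Mul(-1, z)))) = Add(-5350, Mul(-1, Add(900, Mul(-1, 23922)))) = Add(-5350, Mul(-1, Add(900, -23922))) = Add(-5350, Mul(-1, -23022)) = Add(-5350, 23022) = 17672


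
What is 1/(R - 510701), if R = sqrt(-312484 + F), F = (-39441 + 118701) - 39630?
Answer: -510701/260815784255 - I*sqrt(272854)/260815784255 ≈ -1.9581e-6 - 2.0028e-9*I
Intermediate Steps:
F = 39630 (F = 79260 - 39630 = 39630)
R = I*sqrt(272854) (R = sqrt(-312484 + 39630) = sqrt(-272854) = I*sqrt(272854) ≈ 522.35*I)
1/(R - 510701) = 1/(I*sqrt(272854) - 510701) = 1/(-510701 + I*sqrt(272854))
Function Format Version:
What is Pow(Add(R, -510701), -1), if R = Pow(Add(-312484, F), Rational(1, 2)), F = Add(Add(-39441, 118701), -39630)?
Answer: Add(Rational(-510701, 260815784255), Mul(Rational(-1, 260815784255), I, Pow(272854, Rational(1, 2)))) ≈ Add(-1.9581e-6, Mul(-2.0028e-9, I))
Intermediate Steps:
F = 39630 (F = Add(79260, -39630) = 39630)
R = Mul(I, Pow(272854, Rational(1, 2))) (R = Pow(Add(-312484, 39630), Rational(1, 2)) = Pow(-272854, Rational(1, 2)) = Mul(I, Pow(272854, Rational(1, 2))) ≈ Mul(522.35, I))
Pow(Add(R, -510701), -1) = Pow(Add(Mul(I, Pow(272854, Rational(1, 2))), -510701), -1) = Pow(Add(-510701, Mul(I, Pow(272854, Rational(1, 2)))), -1)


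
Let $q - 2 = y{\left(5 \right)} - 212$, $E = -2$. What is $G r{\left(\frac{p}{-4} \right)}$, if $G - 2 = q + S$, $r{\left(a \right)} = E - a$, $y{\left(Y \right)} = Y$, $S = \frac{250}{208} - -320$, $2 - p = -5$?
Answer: $- \frac{12293}{416} \approx -29.55$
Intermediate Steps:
$p = 7$ ($p = 2 - -5 = 2 + 5 = 7$)
$S = \frac{33405}{104}$ ($S = 250 \cdot \frac{1}{208} + 320 = \frac{125}{104} + 320 = \frac{33405}{104} \approx 321.2$)
$q = -205$ ($q = 2 + \left(5 - 212\right) = 2 - 207 = -205$)
$r{\left(a \right)} = -2 - a$
$G = \frac{12293}{104}$ ($G = 2 + \left(-205 + \frac{33405}{104}\right) = 2 + \frac{12085}{104} = \frac{12293}{104} \approx 118.2$)
$G r{\left(\frac{p}{-4} \right)} = \frac{12293 \left(-2 - \frac{7}{-4}\right)}{104} = \frac{12293 \left(-2 - 7 \left(- \frac{1}{4}\right)\right)}{104} = \frac{12293 \left(-2 - - \frac{7}{4}\right)}{104} = \frac{12293 \left(-2 + \frac{7}{4}\right)}{104} = \frac{12293}{104} \left(- \frac{1}{4}\right) = - \frac{12293}{416}$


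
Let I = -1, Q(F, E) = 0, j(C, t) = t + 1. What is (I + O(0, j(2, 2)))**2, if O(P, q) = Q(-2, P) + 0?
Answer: 1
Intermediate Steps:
j(C, t) = 1 + t
O(P, q) = 0 (O(P, q) = 0 + 0 = 0)
(I + O(0, j(2, 2)))**2 = (-1 + 0)**2 = (-1)**2 = 1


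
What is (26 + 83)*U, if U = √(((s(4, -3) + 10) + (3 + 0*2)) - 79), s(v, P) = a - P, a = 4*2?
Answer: 109*I*√55 ≈ 808.37*I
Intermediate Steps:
a = 8
s(v, P) = 8 - P
U = I*√55 (U = √((((8 - 1*(-3)) + 10) + (3 + 0*2)) - 79) = √((((8 + 3) + 10) + (3 + 0)) - 79) = √(((11 + 10) + 3) - 79) = √((21 + 3) - 79) = √(24 - 79) = √(-55) = I*√55 ≈ 7.4162*I)
(26 + 83)*U = (26 + 83)*(I*√55) = 109*(I*√55) = 109*I*√55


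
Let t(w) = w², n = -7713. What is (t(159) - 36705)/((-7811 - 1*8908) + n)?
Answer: 238/509 ≈ 0.46758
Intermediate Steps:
(t(159) - 36705)/((-7811 - 1*8908) + n) = (159² - 36705)/((-7811 - 1*8908) - 7713) = (25281 - 36705)/((-7811 - 8908) - 7713) = -11424/(-16719 - 7713) = -11424/(-24432) = -11424*(-1/24432) = 238/509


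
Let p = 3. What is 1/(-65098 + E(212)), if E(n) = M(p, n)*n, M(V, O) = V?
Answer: -1/64462 ≈ -1.5513e-5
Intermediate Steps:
E(n) = 3*n
1/(-65098 + E(212)) = 1/(-65098 + 3*212) = 1/(-65098 + 636) = 1/(-64462) = -1/64462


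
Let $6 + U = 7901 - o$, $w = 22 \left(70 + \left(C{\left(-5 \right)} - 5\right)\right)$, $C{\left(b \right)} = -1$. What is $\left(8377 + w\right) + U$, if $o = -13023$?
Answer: $30703$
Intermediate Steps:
$w = 1408$ ($w = 22 \left(70 - 6\right) = 22 \cdot 64 = 1408$)
$U = 20918$ ($U = -6 + \left(7901 - -13023\right) = -6 + \left(7901 + 13023\right) = -6 + 20924 = 20918$)
$\left(8377 + w\right) + U = \left(8377 + 1408\right) + 20918 = 9785 + 20918 = 30703$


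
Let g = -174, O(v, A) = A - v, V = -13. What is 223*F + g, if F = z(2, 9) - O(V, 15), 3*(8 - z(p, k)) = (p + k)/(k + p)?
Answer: -14125/3 ≈ -4708.3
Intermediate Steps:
z(p, k) = 23/3 (z(p, k) = 8 - (p + k)/(3*(k + p)) = 8 - (k + p)/(3*(k + p)) = 8 - ⅓*1 = 8 - ⅓ = 23/3)
F = -61/3 (F = 23/3 - (15 - 1*(-13)) = 23/3 - (15 + 13) = 23/3 - 1*28 = 23/3 - 28 = -61/3 ≈ -20.333)
223*F + g = 223*(-61/3) - 174 = -13603/3 - 174 = -14125/3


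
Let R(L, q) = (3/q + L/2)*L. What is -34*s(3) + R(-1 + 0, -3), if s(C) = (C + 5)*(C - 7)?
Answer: 2179/2 ≈ 1089.5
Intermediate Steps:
s(C) = (-7 + C)*(5 + C) (s(C) = (5 + C)*(-7 + C) = (-7 + C)*(5 + C))
R(L, q) = L*(L/2 + 3/q) (R(L, q) = (3/q + L*(½))*L = (3/q + L/2)*L = (L/2 + 3/q)*L = L*(L/2 + 3/q))
-34*s(3) + R(-1 + 0, -3) = -34*(-35 + 3² - 2*3) + (½)*(-1 + 0)*(6 + (-1 + 0)*(-3))/(-3) = -34*(-35 + 9 - 6) + (½)*(-1)*(-⅓)*(6 - 1*(-3)) = -34*(-32) + (½)*(-1)*(-⅓)*(6 + 3) = 1088 + (½)*(-1)*(-⅓)*9 = 1088 + 3/2 = 2179/2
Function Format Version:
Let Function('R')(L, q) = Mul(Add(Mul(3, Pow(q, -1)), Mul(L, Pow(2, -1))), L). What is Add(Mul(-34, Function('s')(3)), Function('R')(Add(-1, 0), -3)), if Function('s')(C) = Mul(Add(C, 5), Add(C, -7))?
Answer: Rational(2179, 2) ≈ 1089.5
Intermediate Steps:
Function('s')(C) = Mul(Add(-7, C), Add(5, C)) (Function('s')(C) = Mul(Add(5, C), Add(-7, C)) = Mul(Add(-7, C), Add(5, C)))
Function('R')(L, q) = Mul(L, Add(Mul(Rational(1, 2), L), Mul(3, Pow(q, -1)))) (Function('R')(L, q) = Mul(Add(Mul(3, Pow(q, -1)), Mul(L, Rational(1, 2))), L) = Mul(Add(Mul(3, Pow(q, -1)), Mul(Rational(1, 2), L)), L) = Mul(Add(Mul(Rational(1, 2), L), Mul(3, Pow(q, -1))), L) = Mul(L, Add(Mul(Rational(1, 2), L), Mul(3, Pow(q, -1)))))
Add(Mul(-34, Function('s')(3)), Function('R')(Add(-1, 0), -3)) = Add(Mul(-34, Add(-35, Pow(3, 2), Mul(-2, 3))), Mul(Rational(1, 2), Add(-1, 0), Pow(-3, -1), Add(6, Mul(Add(-1, 0), -3)))) = Add(Mul(-34, Add(-35, 9, -6)), Mul(Rational(1, 2), -1, Rational(-1, 3), Add(6, Mul(-1, -3)))) = Add(Mul(-34, -32), Mul(Rational(1, 2), -1, Rational(-1, 3), Add(6, 3))) = Add(1088, Mul(Rational(1, 2), -1, Rational(-1, 3), 9)) = Add(1088, Rational(3, 2)) = Rational(2179, 2)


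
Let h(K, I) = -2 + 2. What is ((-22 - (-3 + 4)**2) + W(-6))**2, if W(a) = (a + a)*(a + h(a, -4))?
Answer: 2401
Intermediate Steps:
h(K, I) = 0
W(a) = 2*a**2 (W(a) = (a + a)*(a + 0) = (2*a)*a = 2*a**2)
((-22 - (-3 + 4)**2) + W(-6))**2 = ((-22 - (-3 + 4)**2) + 2*(-6)**2)**2 = ((-22 - 1*1**2) + 2*36)**2 = ((-22 - 1*1) + 72)**2 = ((-22 - 1) + 72)**2 = (-23 + 72)**2 = 49**2 = 2401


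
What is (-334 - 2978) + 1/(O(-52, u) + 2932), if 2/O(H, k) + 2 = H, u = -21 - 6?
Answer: -262187829/79163 ≈ -3312.0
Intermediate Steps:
u = -27
O(H, k) = 2/(-2 + H)
(-334 - 2978) + 1/(O(-52, u) + 2932) = (-334 - 2978) + 1/(2/(-2 - 52) + 2932) = -3312 + 1/(2/(-54) + 2932) = -3312 + 1/(2*(-1/54) + 2932) = -3312 + 1/(-1/27 + 2932) = -3312 + 1/(79163/27) = -3312 + 27/79163 = -262187829/79163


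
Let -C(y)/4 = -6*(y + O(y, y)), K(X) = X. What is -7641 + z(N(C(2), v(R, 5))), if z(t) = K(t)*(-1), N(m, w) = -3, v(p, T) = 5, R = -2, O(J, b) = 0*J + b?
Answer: -7638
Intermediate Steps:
O(J, b) = b (O(J, b) = 0 + b = b)
C(y) = 48*y (C(y) = -(-4)*6*(y + y) = -(-4)*6*(2*y) = -(-4)*12*y = -(-48)*y = 48*y)
z(t) = -t (z(t) = t*(-1) = -t)
-7641 + z(N(C(2), v(R, 5))) = -7641 - 1*(-3) = -7641 + 3 = -7638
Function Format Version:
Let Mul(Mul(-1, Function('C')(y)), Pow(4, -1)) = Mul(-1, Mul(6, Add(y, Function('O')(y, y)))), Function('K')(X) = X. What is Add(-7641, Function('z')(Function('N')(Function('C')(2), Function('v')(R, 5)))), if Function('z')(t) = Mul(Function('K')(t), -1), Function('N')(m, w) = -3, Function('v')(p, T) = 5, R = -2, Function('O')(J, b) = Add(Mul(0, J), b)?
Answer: -7638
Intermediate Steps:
Function('O')(J, b) = b (Function('O')(J, b) = Add(0, b) = b)
Function('C')(y) = Mul(48, y) (Function('C')(y) = Mul(-4, Mul(-1, Mul(6, Add(y, y)))) = Mul(-4, Mul(-1, Mul(6, Mul(2, y)))) = Mul(-4, Mul(-1, Mul(12, y))) = Mul(-4, Mul(-12, y)) = Mul(48, y))
Function('z')(t) = Mul(-1, t) (Function('z')(t) = Mul(t, -1) = Mul(-1, t))
Add(-7641, Function('z')(Function('N')(Function('C')(2), Function('v')(R, 5)))) = Add(-7641, Mul(-1, -3)) = Add(-7641, 3) = -7638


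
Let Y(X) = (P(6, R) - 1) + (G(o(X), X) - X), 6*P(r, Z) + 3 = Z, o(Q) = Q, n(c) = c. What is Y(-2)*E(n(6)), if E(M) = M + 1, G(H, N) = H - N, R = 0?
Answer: 7/2 ≈ 3.5000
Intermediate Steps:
P(r, Z) = -1/2 + Z/6
E(M) = 1 + M
Y(X) = -3/2 - X (Y(X) = ((-1/2 + (1/6)*0) - 1) + ((X - X) - X) = ((-1/2 + 0) - 1) + (0 - X) = (-1/2 - 1) - X = -3/2 - X)
Y(-2)*E(n(6)) = (-3/2 - 1*(-2))*(1 + 6) = (-3/2 + 2)*7 = (1/2)*7 = 7/2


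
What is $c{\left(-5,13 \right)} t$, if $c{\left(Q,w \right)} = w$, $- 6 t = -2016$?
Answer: $4368$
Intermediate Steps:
$t = 336$ ($t = \left(- \frac{1}{6}\right) \left(-2016\right) = 336$)
$c{\left(-5,13 \right)} t = 13 \cdot 336 = 4368$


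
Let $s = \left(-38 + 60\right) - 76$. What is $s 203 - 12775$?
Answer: $-23737$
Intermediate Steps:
$s = -54$ ($s = 22 - 76 = -54$)
$s 203 - 12775 = \left(-54\right) 203 - 12775 = -10962 - 12775 = -23737$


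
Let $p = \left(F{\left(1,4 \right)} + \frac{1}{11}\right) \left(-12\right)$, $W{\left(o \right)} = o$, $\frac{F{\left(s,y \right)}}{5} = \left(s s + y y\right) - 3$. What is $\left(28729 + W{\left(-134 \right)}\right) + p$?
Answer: $\frac{305293}{11} \approx 27754.0$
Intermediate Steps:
$F{\left(s,y \right)} = -15 + 5 s^{2} + 5 y^{2}$ ($F{\left(s,y \right)} = 5 \left(\left(s s + y y\right) - 3\right) = 5 \left(\left(s^{2} + y^{2}\right) - 3\right) = 5 \left(-3 + s^{2} + y^{2}\right) = -15 + 5 s^{2} + 5 y^{2}$)
$p = - \frac{9252}{11}$ ($p = \left(\left(-15 + 5 \cdot 1^{2} + 5 \cdot 4^{2}\right) + \frac{1}{11}\right) \left(-12\right) = \left(\left(-15 + 5 \cdot 1 + 5 \cdot 16\right) + \frac{1}{11}\right) \left(-12\right) = \left(\left(-15 + 5 + 80\right) + \frac{1}{11}\right) \left(-12\right) = \left(70 + \frac{1}{11}\right) \left(-12\right) = \frac{771}{11} \left(-12\right) = - \frac{9252}{11} \approx -841.09$)
$\left(28729 + W{\left(-134 \right)}\right) + p = \left(28729 - 134\right) - \frac{9252}{11} = 28595 - \frac{9252}{11} = \frac{305293}{11}$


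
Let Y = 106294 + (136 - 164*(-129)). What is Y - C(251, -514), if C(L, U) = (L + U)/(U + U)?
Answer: 131158145/1028 ≈ 1.2759e+5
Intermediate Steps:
C(L, U) = (L + U)/(2*U) (C(L, U) = (L + U)/((2*U)) = (L + U)*(1/(2*U)) = (L + U)/(2*U))
Y = 127586 (Y = 106294 + (136 + 21156) = 106294 + 21292 = 127586)
Y - C(251, -514) = 127586 - (251 - 514)/(2*(-514)) = 127586 - (-1)*(-263)/(2*514) = 127586 - 1*263/1028 = 127586 - 263/1028 = 131158145/1028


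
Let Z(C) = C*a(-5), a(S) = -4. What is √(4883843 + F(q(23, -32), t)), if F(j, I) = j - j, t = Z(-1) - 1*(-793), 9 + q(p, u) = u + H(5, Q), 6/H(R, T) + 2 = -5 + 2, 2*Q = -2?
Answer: 59*√1403 ≈ 2209.9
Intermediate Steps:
Q = -1 (Q = (½)*(-2) = -1)
H(R, T) = -6/5 (H(R, T) = 6/(-2 + (-5 + 2)) = 6/(-2 - 3) = 6/(-5) = 6*(-⅕) = -6/5)
q(p, u) = -51/5 + u (q(p, u) = -9 + (u - 6/5) = -9 + (-6/5 + u) = -51/5 + u)
Z(C) = -4*C (Z(C) = C*(-4) = -4*C)
t = 797 (t = -4*(-1) - 1*(-793) = 4 + 793 = 797)
F(j, I) = 0
√(4883843 + F(q(23, -32), t)) = √(4883843 + 0) = √4883843 = 59*√1403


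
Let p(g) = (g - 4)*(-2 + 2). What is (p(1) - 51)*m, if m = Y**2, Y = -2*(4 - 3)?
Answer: -204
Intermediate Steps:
Y = -2 (Y = -2*1 = -2)
p(g) = 0 (p(g) = (-4 + g)*0 = 0)
m = 4 (m = (-2)**2 = 4)
(p(1) - 51)*m = (0 - 51)*4 = -51*4 = -204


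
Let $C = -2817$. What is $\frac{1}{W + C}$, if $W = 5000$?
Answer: $\frac{1}{2183} \approx 0.00045808$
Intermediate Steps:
$\frac{1}{W + C} = \frac{1}{5000 - 2817} = \frac{1}{2183}$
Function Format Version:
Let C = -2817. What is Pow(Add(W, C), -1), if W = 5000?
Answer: Rational(1, 2183) ≈ 0.00045808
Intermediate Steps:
Pow(Add(W, C), -1) = Pow(Add(5000, -2817), -1) = Pow(2183, -1) = Rational(1, 2183)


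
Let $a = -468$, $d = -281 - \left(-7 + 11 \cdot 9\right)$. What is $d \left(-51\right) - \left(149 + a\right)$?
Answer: $19342$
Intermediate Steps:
$d = -373$ ($d = -281 - \left(-7 + 99\right) = -281 - 92 = -373$)
$d \left(-51\right) - \left(149 + a\right) = \left(-373\right) \left(-51\right) - -319 = 19023 + \left(-149 + 468\right) = 19023 + 319 = 19342$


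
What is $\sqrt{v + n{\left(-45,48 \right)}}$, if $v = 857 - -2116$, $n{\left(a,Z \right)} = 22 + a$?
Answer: $5 \sqrt{118} \approx 54.314$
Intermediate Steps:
$v = 2973$ ($v = 857 + 2116 = 2973$)
$\sqrt{v + n{\left(-45,48 \right)}} = \sqrt{2973 + \left(22 - 45\right)} = \sqrt{2973 - 23} = \sqrt{2950} = 5 \sqrt{118}$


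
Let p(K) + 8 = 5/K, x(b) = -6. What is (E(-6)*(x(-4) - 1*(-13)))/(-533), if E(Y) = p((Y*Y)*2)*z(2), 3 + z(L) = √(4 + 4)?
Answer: -3997/12792 + 3997*√2/19188 ≈ -0.017870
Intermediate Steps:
z(L) = -3 + 2*√2 (z(L) = -3 + √(4 + 4) = -3 + √8 = -3 + 2*√2)
p(K) = -8 + 5/K
E(Y) = (-8 + 5/(2*Y²))*(-3 + 2*√2) (E(Y) = (-8 + 5/(((Y*Y)*2)))*(-3 + 2*√2) = (-8 + 5/((Y²*2)))*(-3 + 2*√2) = (-8 + 5/((2*Y²)))*(-3 + 2*√2) = (-8 + 5*(1/(2*Y²)))*(-3 + 2*√2) = (-8 + 5/(2*Y²))*(-3 + 2*√2))
(E(-6)*(x(-4) - 1*(-13)))/(-533) = (((½)*(-5 + 16*(-6)²)*(3 - 2*√2)/(-6)²)*(-6 - 1*(-13)))/(-533) = (((½)*(1/36)*(-5 + 16*36)*(3 - 2*√2))*(-6 + 13))*(-1/533) = (((½)*(1/36)*(-5 + 576)*(3 - 2*√2))*7)*(-1/533) = (((½)*(1/36)*571*(3 - 2*√2))*7)*(-1/533) = ((571/24 - 571*√2/36)*7)*(-1/533) = (3997/24 - 3997*√2/36)*(-1/533) = -3997/12792 + 3997*√2/19188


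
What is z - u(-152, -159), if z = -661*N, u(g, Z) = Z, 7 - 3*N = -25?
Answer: -20675/3 ≈ -6891.7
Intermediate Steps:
N = 32/3 (N = 7/3 - ⅓*(-25) = 7/3 + 25/3 = 32/3 ≈ 10.667)
z = -21152/3 (z = -661*32/3 = -21152/3 ≈ -7050.7)
z - u(-152, -159) = -21152/3 - 1*(-159) = -21152/3 + 159 = -20675/3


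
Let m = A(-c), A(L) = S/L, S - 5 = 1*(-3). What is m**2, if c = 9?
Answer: 4/81 ≈ 0.049383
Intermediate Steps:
S = 2 (S = 5 + 1*(-3) = 5 - 3 = 2)
A(L) = 2/L
m = -2/9 (m = 2/((-1*9)) = 2/(-9) = 2*(-1/9) = -2/9 ≈ -0.22222)
m**2 = (-2/9)**2 = 4/81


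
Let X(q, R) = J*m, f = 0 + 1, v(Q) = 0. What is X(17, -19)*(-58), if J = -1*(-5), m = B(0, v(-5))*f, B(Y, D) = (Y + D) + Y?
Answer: 0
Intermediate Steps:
f = 1
B(Y, D) = D + 2*Y (B(Y, D) = (D + Y) + Y = D + 2*Y)
m = 0 (m = (0 + 2*0)*1 = (0 + 0)*1 = 0*1 = 0)
J = 5
X(q, R) = 0 (X(q, R) = 5*0 = 0)
X(17, -19)*(-58) = 0*(-58) = 0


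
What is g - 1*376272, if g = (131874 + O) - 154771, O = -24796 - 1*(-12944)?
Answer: -411021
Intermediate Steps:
O = -11852 (O = -24796 + 12944 = -11852)
g = -34749 (g = (131874 - 11852) - 154771 = 120022 - 154771 = -34749)
g - 1*376272 = -34749 - 1*376272 = -34749 - 376272 = -411021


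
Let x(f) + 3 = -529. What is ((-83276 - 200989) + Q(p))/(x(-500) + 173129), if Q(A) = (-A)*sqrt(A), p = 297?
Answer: -284265/172597 - 891*sqrt(33)/172597 ≈ -1.6766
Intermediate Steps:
x(f) = -532 (x(f) = -3 - 529 = -532)
Q(A) = -A**(3/2)
((-83276 - 200989) + Q(p))/(x(-500) + 173129) = ((-83276 - 200989) - 297**(3/2))/(-532 + 173129) = (-284265 - 891*sqrt(33))/172597 = (-284265 - 891*sqrt(33))*(1/172597) = -284265/172597 - 891*sqrt(33)/172597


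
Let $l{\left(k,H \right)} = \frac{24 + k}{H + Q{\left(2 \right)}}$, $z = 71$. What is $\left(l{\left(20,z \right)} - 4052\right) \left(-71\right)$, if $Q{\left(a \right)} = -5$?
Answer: $\frac{862934}{3} \approx 2.8764 \cdot 10^{5}$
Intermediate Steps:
$l{\left(k,H \right)} = \frac{24 + k}{-5 + H}$ ($l{\left(k,H \right)} = \frac{24 + k}{H - 5} = \frac{24 + k}{-5 + H}$)
$\left(l{\left(20,z \right)} - 4052\right) \left(-71\right) = \left(\frac{24 + 20}{-5 + 71} - 4052\right) \left(-71\right) = \left(\frac{1}{66} \cdot 44 - 4052\right) \left(-71\right) = \left(\frac{2}{3} - 4052\right) \left(-71\right) = \left(- \frac{12154}{3}\right) \left(-71\right) = \frac{862934}{3}$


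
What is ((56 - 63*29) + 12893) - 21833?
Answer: -10711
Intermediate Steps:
((56 - 63*29) + 12893) - 21833 = ((56 - 1827) + 12893) - 21833 = (-1771 + 12893) - 21833 = 11122 - 21833 = -10711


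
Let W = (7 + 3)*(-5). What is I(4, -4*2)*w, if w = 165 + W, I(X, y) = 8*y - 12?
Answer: -8740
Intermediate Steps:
I(X, y) = -12 + 8*y
W = -50 (W = 10*(-5) = -50)
w = 115 (w = 165 - 50 = 115)
I(4, -4*2)*w = (-12 + 8*(-4*2))*115 = (-12 + 8*(-8))*115 = (-12 - 64)*115 = -76*115 = -8740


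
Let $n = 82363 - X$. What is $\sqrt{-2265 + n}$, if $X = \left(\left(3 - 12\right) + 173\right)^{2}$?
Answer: $\sqrt{53202} \approx 230.66$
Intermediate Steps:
$X = 26896$ ($X = \left(\left(3 - 12\right) + 173\right)^{2} = \left(-9 + 173\right)^{2} = 164^{2} = 26896$)
$n = 55467$ ($n = 82363 - 26896 = 55467$)
$\sqrt{-2265 + n} = \sqrt{-2265 + 55467} = \sqrt{53202}$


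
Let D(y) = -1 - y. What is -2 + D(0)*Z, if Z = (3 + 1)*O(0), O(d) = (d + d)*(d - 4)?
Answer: -2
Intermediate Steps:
O(d) = 2*d*(-4 + d) (O(d) = (2*d)*(-4 + d) = 2*d*(-4 + d))
Z = 0 (Z = (3 + 1)*(2*0*(-4 + 0)) = 4*(2*0*(-4)) = 4*0 = 0)
-2 + D(0)*Z = -2 + (-1 - 1*0)*0 = -2 + (-1 + 0)*0 = -2 - 1*0 = -2 + 0 = -2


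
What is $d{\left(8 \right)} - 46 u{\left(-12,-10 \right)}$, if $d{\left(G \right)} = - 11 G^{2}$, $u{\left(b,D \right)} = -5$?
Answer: $-474$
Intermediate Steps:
$d{\left(8 \right)} - 46 u{\left(-12,-10 \right)} = - 11 \cdot 8^{2} - -230 = \left(-11\right) 64 + 230 = -704 + 230 = -474$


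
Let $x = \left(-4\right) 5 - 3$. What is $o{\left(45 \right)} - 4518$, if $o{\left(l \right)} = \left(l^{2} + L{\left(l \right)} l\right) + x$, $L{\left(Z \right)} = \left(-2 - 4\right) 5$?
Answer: $-3866$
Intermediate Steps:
$L{\left(Z \right)} = -30$ ($L{\left(Z \right)} = \left(-6\right) 5 = -30$)
$x = -23$ ($x = -20 - 3 = -23$)
$o{\left(l \right)} = -23 + l^{2} - 30 l$ ($o{\left(l \right)} = \left(l^{2} - 30 l\right) - 23 = -23 + l^{2} - 30 l$)
$o{\left(45 \right)} - 4518 = \left(-23 + 45^{2} - 1350\right) - 4518 = \left(-23 + 2025 - 1350\right) - 4518 = 652 - 4518 = -3866$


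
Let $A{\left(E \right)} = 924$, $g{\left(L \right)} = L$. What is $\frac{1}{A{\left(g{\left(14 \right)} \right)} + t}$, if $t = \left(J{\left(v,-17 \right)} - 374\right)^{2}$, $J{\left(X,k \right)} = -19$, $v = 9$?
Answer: $\frac{1}{155373} \approx 6.4361 \cdot 10^{-6}$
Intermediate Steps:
$t = 154449$ ($t = \left(-19 - 374\right)^{2} = \left(-393\right)^{2} = 154449$)
$\frac{1}{A{\left(g{\left(14 \right)} \right)} + t} = \frac{1}{924 + 154449} = \frac{1}{155373}$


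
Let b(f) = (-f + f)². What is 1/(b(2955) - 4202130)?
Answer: -1/4202130 ≈ -2.3797e-7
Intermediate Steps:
b(f) = 0 (b(f) = 0² = 0)
1/(b(2955) - 4202130) = 1/(0 - 4202130) = 1/(-4202130) = -1/4202130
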